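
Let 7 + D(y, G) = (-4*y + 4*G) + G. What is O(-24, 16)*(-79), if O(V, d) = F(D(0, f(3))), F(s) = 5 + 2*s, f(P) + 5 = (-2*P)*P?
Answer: 18881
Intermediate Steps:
f(P) = -5 - 2*P² (f(P) = -5 + (-2*P)*P = -5 - 2*P²)
D(y, G) = -7 - 4*y + 5*G (D(y, G) = -7 + ((-4*y + 4*G) + G) = -7 + (-4*y + 5*G) = -7 - 4*y + 5*G)
O(V, d) = -239 (O(V, d) = 5 + 2*(-7 - 4*0 + 5*(-5 - 2*3²)) = 5 + 2*(-7 + 0 + 5*(-5 - 2*9)) = 5 + 2*(-7 + 0 + 5*(-5 - 18)) = 5 + 2*(-7 + 0 + 5*(-23)) = 5 + 2*(-7 + 0 - 115) = 5 + 2*(-122) = 5 - 244 = -239)
O(-24, 16)*(-79) = -239*(-79) = 18881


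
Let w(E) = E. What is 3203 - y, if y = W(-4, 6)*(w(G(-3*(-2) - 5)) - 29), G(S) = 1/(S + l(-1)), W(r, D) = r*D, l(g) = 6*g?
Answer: 12511/5 ≈ 2502.2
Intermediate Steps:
W(r, D) = D*r
G(S) = 1/(-6 + S) (G(S) = 1/(S + 6*(-1)) = 1/(S - 6) = 1/(-6 + S))
y = 3504/5 (y = (6*(-4))*(1/(-6 + (-3*(-2) - 5)) - 29) = -24*(1/(-6 + (6 - 5)) - 29) = -24*(1/(-6 + 1) - 29) = -24*(1/(-5) - 29) = -24*(-⅕ - 29) = -24*(-146/5) = 3504/5 ≈ 700.80)
3203 - y = 3203 - 1*3504/5 = 3203 - 3504/5 = 12511/5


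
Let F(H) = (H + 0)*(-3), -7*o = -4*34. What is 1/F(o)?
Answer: -7/408 ≈ -0.017157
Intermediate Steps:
o = 136/7 (o = -(-4)*34/7 = -⅐*(-136) = 136/7 ≈ 19.429)
F(H) = -3*H (F(H) = H*(-3) = -3*H)
1/F(o) = 1/(-3*136/7) = 1/(-408/7) = -7/408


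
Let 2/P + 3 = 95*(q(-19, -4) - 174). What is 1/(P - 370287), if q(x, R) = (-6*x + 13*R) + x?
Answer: -6224/2304666289 ≈ -2.7006e-6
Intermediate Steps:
q(x, R) = -5*x + 13*R
P = -1/6224 (P = 2/(-3 + 95*((-5*(-19) + 13*(-4)) - 174)) = 2/(-3 + 95*((95 - 52) - 174)) = 2/(-3 + 95*(43 - 174)) = 2/(-3 + 95*(-131)) = 2/(-3 - 12445) = 2/(-12448) = 2*(-1/12448) = -1/6224 ≈ -0.00016067)
1/(P - 370287) = 1/(-1/6224 - 370287) = 1/(-2304666289/6224) = -6224/2304666289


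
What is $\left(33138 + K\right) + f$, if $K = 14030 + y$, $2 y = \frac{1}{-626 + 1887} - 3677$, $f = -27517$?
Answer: $\frac{22461563}{1261} \approx 17813.0$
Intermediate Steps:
$y = - \frac{2318348}{1261}$ ($y = \frac{\frac{1}{-626 + 1887} - 3677}{2} = \frac{\frac{1}{1261} - 3677}{2} = \frac{1}{2} \left(- \frac{4636696}{1261}\right) = - \frac{2318348}{1261} \approx -1838.5$)
$K = \frac{15373482}{1261}$ ($K = 14030 - \frac{2318348}{1261} = \frac{15373482}{1261} \approx 12192.0$)
$\left(33138 + K\right) + f = \left(33138 + \frac{15373482}{1261}\right) - 27517 = \frac{57160500}{1261} - 27517 = \frac{22461563}{1261}$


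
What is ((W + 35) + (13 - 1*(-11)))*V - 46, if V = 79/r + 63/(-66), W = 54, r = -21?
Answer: -267479/462 ≈ -578.96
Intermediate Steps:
V = -2179/462 (V = 79/(-21) + 63/(-66) = 79*(-1/21) + 63*(-1/66) = -79/21 - 21/22 = -2179/462 ≈ -4.7165)
((W + 35) + (13 - 1*(-11)))*V - 46 = ((54 + 35) + (13 - 1*(-11)))*(-2179/462) - 46 = (89 + (13 + 11))*(-2179/462) - 46 = (89 + 24)*(-2179/462) - 46 = 113*(-2179/462) - 46 = -246227/462 - 46 = -267479/462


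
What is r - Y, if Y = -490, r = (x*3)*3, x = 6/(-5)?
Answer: 2396/5 ≈ 479.20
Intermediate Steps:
x = -6/5 (x = 6*(-⅕) = -6/5 ≈ -1.2000)
r = -54/5 (r = -6/5*3*3 = -18/5*3 = -54/5 ≈ -10.800)
r - Y = -54/5 - 1*(-490) = -54/5 + 490 = 2396/5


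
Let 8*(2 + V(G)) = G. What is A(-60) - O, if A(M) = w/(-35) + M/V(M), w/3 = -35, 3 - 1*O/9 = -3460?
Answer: -591996/19 ≈ -31158.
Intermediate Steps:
O = 31167 (O = 27 - 9*(-3460) = 27 + 31140 = 31167)
V(G) = -2 + G/8
w = -105 (w = 3*(-35) = -105)
A(M) = 3 + M/(-2 + M/8) (A(M) = -105/(-35) + M/(-2 + M/8) = -105*(-1/35) + M/(-2 + M/8) = 3 + M/(-2 + M/8))
A(-60) - O = (-48 + 11*(-60))/(-16 - 60) - 1*31167 = (-48 - 660)/(-76) - 31167 = -1/76*(-708) - 31167 = 177/19 - 31167 = -591996/19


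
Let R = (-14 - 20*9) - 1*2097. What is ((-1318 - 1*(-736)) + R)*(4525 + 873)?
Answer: -15508454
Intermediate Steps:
R = -2291 (R = (-14 - 180) - 2097 = -194 - 2097 = -2291)
((-1318 - 1*(-736)) + R)*(4525 + 873) = ((-1318 - 1*(-736)) - 2291)*(4525 + 873) = ((-1318 + 736) - 2291)*5398 = (-582 - 2291)*5398 = -2873*5398 = -15508454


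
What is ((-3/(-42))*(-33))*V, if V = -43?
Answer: 1419/14 ≈ 101.36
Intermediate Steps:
((-3/(-42))*(-33))*V = ((-3/(-42))*(-33))*(-43) = (-1/42*(-3)*(-33))*(-43) = ((1/14)*(-33))*(-43) = -33/14*(-43) = 1419/14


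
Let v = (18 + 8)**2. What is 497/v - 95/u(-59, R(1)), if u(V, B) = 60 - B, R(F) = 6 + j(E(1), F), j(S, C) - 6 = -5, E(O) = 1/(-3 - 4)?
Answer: -37879/35828 ≈ -1.0572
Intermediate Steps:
E(O) = -1/7 (E(O) = 1/(-7) = -1/7)
j(S, C) = 1 (j(S, C) = 6 - 5 = 1)
v = 676 (v = 26**2 = 676)
R(F) = 7 (R(F) = 6 + 1 = 7)
497/v - 95/u(-59, R(1)) = 497/676 - 95/(60 - 1*7) = 497*(1/676) - 95/(60 - 7) = 497/676 - 95/53 = -37879/35828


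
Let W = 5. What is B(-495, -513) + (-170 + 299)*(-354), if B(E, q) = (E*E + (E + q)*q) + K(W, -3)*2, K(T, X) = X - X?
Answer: 716463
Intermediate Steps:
K(T, X) = 0
B(E, q) = E**2 + q*(E + q) (B(E, q) = (E*E + (E + q)*q) + 0*2 = (E**2 + q*(E + q)) + 0 = E**2 + q*(E + q))
B(-495, -513) + (-170 + 299)*(-354) = ((-495)**2 + (-513)**2 - 495*(-513)) + (-170 + 299)*(-354) = (245025 + 263169 + 253935) + 129*(-354) = 762129 - 45666 = 716463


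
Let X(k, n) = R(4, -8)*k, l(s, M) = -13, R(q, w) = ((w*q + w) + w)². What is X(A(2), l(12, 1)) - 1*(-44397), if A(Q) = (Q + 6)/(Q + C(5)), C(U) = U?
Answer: 329211/7 ≈ 47030.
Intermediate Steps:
R(q, w) = (2*w + q*w)² (R(q, w) = ((q*w + w) + w)² = ((w + q*w) + w)² = (2*w + q*w)²)
A(Q) = (6 + Q)/(5 + Q) (A(Q) = (Q + 6)/(Q + 5) = (6 + Q)/(5 + Q))
X(k, n) = 2304*k (X(k, n) = ((-8)²*(2 + 4)²)*k = (64*6²)*k = (64*36)*k = 2304*k)
X(A(2), l(12, 1)) - 1*(-44397) = 2304*((6 + 2)/(5 + 2)) - 1*(-44397) = 2304*(8/7) + 44397 = 18432/7 + 44397 = 329211/7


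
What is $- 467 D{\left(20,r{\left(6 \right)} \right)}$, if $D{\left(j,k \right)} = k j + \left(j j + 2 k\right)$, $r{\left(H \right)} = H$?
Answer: $-248444$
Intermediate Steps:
$D{\left(j,k \right)} = j^{2} + 2 k + j k$ ($D{\left(j,k \right)} = j k + \left(j^{2} + 2 k\right) = j^{2} + 2 k + j k$)
$- 467 D{\left(20,r{\left(6 \right)} \right)} = - 467 \left(20^{2} + 2 \cdot 6 + 20 \cdot 6\right) = - 467 \left(400 + 12 + 120\right) = \left(-467\right) 532 = -248444$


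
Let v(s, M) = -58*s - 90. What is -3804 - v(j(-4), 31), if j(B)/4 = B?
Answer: -4642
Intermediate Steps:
j(B) = 4*B
v(s, M) = -90 - 58*s
-3804 - v(j(-4), 31) = -3804 - (-90 - 232*(-4)) = -3804 - (-90 - 58*(-16)) = -3804 - (-90 + 928) = -3804 - 1*838 = -3804 - 838 = -4642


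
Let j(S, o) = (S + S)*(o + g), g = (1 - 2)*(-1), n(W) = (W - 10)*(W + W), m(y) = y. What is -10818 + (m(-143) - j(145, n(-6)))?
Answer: -66931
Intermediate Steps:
n(W) = 2*W*(-10 + W) (n(W) = (-10 + W)*(2*W) = 2*W*(-10 + W))
g = 1 (g = -1*(-1) = 1)
j(S, o) = 2*S*(1 + o) (j(S, o) = (S + S)*(o + 1) = (2*S)*(1 + o) = 2*S*(1 + o))
-10818 + (m(-143) - j(145, n(-6))) = -10818 + (-143 - 2*145*(1 + 2*(-6)*(-10 - 6))) = -10818 + (-143 - 2*145*(1 + 2*(-6)*(-16))) = -10818 + (-143 - 2*145*(1 + 192)) = -10818 + (-143 - 2*145*193) = -10818 + (-143 - 1*55970) = -10818 + (-143 - 55970) = -10818 - 56113 = -66931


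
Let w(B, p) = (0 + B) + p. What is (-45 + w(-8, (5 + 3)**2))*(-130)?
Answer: -1430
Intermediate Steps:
w(B, p) = B + p
(-45 + w(-8, (5 + 3)**2))*(-130) = (-45 + (-8 + (5 + 3)**2))*(-130) = (-45 + (-8 + 8**2))*(-130) = (-45 + (-8 + 64))*(-130) = (-45 + 56)*(-130) = 11*(-130) = -1430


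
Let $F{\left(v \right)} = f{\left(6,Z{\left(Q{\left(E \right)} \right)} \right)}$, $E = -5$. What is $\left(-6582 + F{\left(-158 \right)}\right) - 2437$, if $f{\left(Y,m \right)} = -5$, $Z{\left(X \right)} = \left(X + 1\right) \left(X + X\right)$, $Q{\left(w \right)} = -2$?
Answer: $-9024$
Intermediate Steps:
$Z{\left(X \right)} = 2 X \left(1 + X\right)$ ($Z{\left(X \right)} = \left(1 + X\right) 2 X = 2 X \left(1 + X\right)$)
$F{\left(v \right)} = -5$
$\left(-6582 + F{\left(-158 \right)}\right) - 2437 = \left(-6582 - 5\right) - 2437 = -6587 - 2437 = -9024$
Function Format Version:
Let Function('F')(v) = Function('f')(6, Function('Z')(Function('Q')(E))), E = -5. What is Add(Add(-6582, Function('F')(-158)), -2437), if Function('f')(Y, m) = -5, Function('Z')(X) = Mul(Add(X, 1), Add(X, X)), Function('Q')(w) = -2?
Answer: -9024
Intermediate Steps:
Function('Z')(X) = Mul(2, X, Add(1, X)) (Function('Z')(X) = Mul(Add(1, X), Mul(2, X)) = Mul(2, X, Add(1, X)))
Function('F')(v) = -5
Add(Add(-6582, Function('F')(-158)), -2437) = Add(Add(-6582, -5), -2437) = Add(-6587, -2437) = -9024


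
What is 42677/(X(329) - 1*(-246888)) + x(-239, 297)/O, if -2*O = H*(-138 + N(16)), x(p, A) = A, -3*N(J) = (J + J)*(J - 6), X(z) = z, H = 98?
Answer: 1755191329/8891406622 ≈ 0.19740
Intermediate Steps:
N(J) = -2*J*(-6 + J)/3 (N(J) = -(J + J)*(J - 6)/3 = -2*J*(-6 + J)/3)
O = 35966/3 (O = -49*(-138 + (2/3)*16*(6 - 1*16)) = -49*(-138 + (2/3)*16*(6 - 16)) = -49*(-138 + (2/3)*16*(-10)) = -49*(-138 - 320/3) = -49*(-734)/3 = -1/2*(-71932/3) = 35966/3 ≈ 11989.)
42677/(X(329) - 1*(-246888)) + x(-239, 297)/O = 42677/(329 - 1*(-246888)) + 297/(35966/3) = 42677/(329 + 246888) + 297*(3/35966) = 42677/247217 + 891/35966 = 1755191329/8891406622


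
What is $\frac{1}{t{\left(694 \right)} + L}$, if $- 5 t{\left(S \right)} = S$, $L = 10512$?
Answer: $\frac{5}{51866} \approx 9.6402 \cdot 10^{-5}$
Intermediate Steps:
$t{\left(S \right)} = - \frac{S}{5}$
$\frac{1}{t{\left(694 \right)} + L} = \frac{1}{\left(- \frac{1}{5}\right) 694 + 10512} = \frac{1}{- \frac{694}{5} + 10512} = \frac{1}{\frac{51866}{5}} = \frac{5}{51866}$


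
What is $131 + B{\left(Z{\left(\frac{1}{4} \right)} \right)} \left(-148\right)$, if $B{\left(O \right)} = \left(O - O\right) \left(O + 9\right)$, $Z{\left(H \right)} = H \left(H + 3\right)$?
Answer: $131$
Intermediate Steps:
$Z{\left(H \right)} = H \left(3 + H\right)$
$B{\left(O \right)} = 0$ ($B{\left(O \right)} = 0 \left(9 + O\right) = 0$)
$131 + B{\left(Z{\left(\frac{1}{4} \right)} \right)} \left(-148\right) = 131 + 0 \left(-148\right) = 131 + 0 = 131$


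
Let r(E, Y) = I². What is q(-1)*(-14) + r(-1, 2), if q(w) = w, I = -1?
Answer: 15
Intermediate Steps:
r(E, Y) = 1 (r(E, Y) = (-1)² = 1)
q(-1)*(-14) + r(-1, 2) = -1*(-14) + 1 = 14 + 1 = 15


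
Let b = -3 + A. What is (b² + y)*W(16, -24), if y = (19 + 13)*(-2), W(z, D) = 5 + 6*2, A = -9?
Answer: 1360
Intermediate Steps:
b = -12 (b = -3 - 9 = -12)
W(z, D) = 17 (W(z, D) = 5 + 12 = 17)
y = -64 (y = 32*(-2) = -64)
(b² + y)*W(16, -24) = ((-12)² - 64)*17 = (144 - 64)*17 = 80*17 = 1360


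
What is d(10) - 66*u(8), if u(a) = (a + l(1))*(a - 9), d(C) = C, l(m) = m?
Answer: 604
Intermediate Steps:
u(a) = (1 + a)*(-9 + a) (u(a) = (a + 1)*(a - 9) = (1 + a)*(-9 + a))
d(10) - 66*u(8) = 10 - 66*(-9 + 8² - 8*8) = 10 - 66*(-9 + 64 - 64) = 10 - 66*(-9) = 10 + 594 = 604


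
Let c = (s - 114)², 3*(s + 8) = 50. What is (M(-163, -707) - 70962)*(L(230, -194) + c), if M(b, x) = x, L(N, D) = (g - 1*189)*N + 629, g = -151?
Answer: 42878344327/9 ≈ 4.7643e+9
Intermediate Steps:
s = 26/3 (s = -8 + (⅓)*50 = -8 + 50/3 = 26/3 ≈ 8.6667)
c = 99856/9 (c = (26/3 - 114)² = (-316/3)² = 99856/9 ≈ 11095.)
L(N, D) = 629 - 340*N (L(N, D) = (-151 - 1*189)*N + 629 = (-151 - 189)*N + 629 = -340*N + 629 = 629 - 340*N)
(M(-163, -707) - 70962)*(L(230, -194) + c) = (-707 - 70962)*((629 - 340*230) + 99856/9) = -71669*((629 - 78200) + 99856/9) = -71669*(-77571 + 99856/9) = -71669*(-598283/9) = 42878344327/9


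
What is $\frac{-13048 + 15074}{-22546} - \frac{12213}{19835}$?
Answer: $- \frac{157770004}{223599955} \approx -0.70559$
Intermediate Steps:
$\frac{-13048 + 15074}{-22546} - \frac{12213}{19835} = 2026 \left(- \frac{1}{22546}\right) - \frac{12213}{19835} = - \frac{1013}{11273} - \frac{12213}{19835} = - \frac{157770004}{223599955}$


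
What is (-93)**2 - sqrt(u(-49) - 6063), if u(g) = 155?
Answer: 8649 - 2*I*sqrt(1477) ≈ 8649.0 - 76.864*I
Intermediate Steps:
(-93)**2 - sqrt(u(-49) - 6063) = (-93)**2 - sqrt(155 - 6063) = 8649 - sqrt(-5908) = 8649 - 2*I*sqrt(1477)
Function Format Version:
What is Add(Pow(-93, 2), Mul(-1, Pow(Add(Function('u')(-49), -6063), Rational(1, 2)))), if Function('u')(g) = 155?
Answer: Add(8649, Mul(-2, I, Pow(1477, Rational(1, 2)))) ≈ Add(8649.0, Mul(-76.864, I))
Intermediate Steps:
Add(Pow(-93, 2), Mul(-1, Pow(Add(Function('u')(-49), -6063), Rational(1, 2)))) = Add(Pow(-93, 2), Mul(-1, Pow(Add(155, -6063), Rational(1, 2)))) = Add(8649, Mul(-1, Pow(-5908, Rational(1, 2)))) = Add(8649, Mul(-1, Mul(2, I, Pow(1477, Rational(1, 2))))) = Add(8649, Mul(-2, I, Pow(1477, Rational(1, 2))))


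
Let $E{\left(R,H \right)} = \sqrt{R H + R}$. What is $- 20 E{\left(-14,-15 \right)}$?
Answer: $-280$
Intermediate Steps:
$E{\left(R,H \right)} = \sqrt{R + H R}$ ($E{\left(R,H \right)} = \sqrt{H R + R} = \sqrt{R + H R}$)
$- 20 E{\left(-14,-15 \right)} = - 20 \sqrt{- 14 \left(1 - 15\right)} = - 20 \sqrt{\left(-14\right) \left(-14\right)} = - 20 \sqrt{196} = \left(-20\right) 14 = -280$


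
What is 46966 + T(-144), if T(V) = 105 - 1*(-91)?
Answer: 47162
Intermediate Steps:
T(V) = 196 (T(V) = 105 + 91 = 196)
46966 + T(-144) = 46966 + 196 = 47162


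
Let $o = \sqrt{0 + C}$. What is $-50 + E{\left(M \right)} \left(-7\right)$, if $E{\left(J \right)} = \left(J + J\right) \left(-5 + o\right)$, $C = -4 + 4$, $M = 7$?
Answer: $440$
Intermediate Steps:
$C = 0$
$o = 0$ ($o = \sqrt{0 + 0} = \sqrt{0} = 0$)
$E{\left(J \right)} = - 10 J$ ($E{\left(J \right)} = \left(J + J\right) \left(-5 + 0\right) = 2 J \left(-5\right) = - 10 J$)
$-50 + E{\left(M \right)} \left(-7\right) = -50 + \left(-10\right) 7 \left(-7\right) = -50 - -490 = -50 + 490 = 440$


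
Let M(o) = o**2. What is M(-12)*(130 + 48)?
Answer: 25632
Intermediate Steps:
M(-12)*(130 + 48) = (-12)**2*(130 + 48) = 144*178 = 25632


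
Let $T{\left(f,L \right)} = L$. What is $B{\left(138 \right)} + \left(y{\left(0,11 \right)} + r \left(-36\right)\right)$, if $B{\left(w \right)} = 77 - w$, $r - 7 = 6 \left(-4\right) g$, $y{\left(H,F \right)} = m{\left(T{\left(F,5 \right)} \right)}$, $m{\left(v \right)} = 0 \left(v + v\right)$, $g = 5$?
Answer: $4007$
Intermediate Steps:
$m{\left(v \right)} = 0$ ($m{\left(v \right)} = 0 \cdot 2 v = 0$)
$y{\left(H,F \right)} = 0$
$r = -113$ ($r = 7 + 6 \left(-4\right) 5 = 7 - 120 = -113$)
$B{\left(138 \right)} + \left(y{\left(0,11 \right)} + r \left(-36\right)\right) = \left(77 - 138\right) + \left(0 - -4068\right) = \left(77 - 138\right) + \left(0 + 4068\right) = -61 + 4068 = 4007$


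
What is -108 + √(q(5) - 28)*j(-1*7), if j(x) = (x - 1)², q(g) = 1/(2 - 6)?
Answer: -108 + 32*I*√113 ≈ -108.0 + 340.16*I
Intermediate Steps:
q(g) = -¼ (q(g) = 1/(-4) = -¼)
j(x) = (-1 + x)²
-108 + √(q(5) - 28)*j(-1*7) = -108 + √(-¼ - 28)*(-1 - 1*7)² = -108 + √(-113/4)*(-1 - 7)² = -108 + (I*√113/2)*(-8)² = -108 + (I*√113/2)*64 = -108 + 32*I*√113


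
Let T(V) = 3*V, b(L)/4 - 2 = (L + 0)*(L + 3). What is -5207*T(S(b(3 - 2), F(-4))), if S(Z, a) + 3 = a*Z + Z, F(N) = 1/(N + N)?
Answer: -281178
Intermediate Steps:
F(N) = 1/(2*N)
b(L) = 8 + 4*L*(3 + L) (b(L) = 8 + 4*((L + 0)*(L + 3)) = 8 + 4*(L*(3 + L)) = 8 + 4*L*(3 + L))
S(Z, a) = -3 + Z + Z*a (S(Z, a) = -3 + (a*Z + Z) = -3 + (Z*a + Z) = -3 + (Z + Z*a) = -3 + Z + Z*a)
-5207*T(S(b(3 - 2), F(-4))) = -15621*(-3 + (8 + 4*(3 - 2)² + 12*(3 - 2)) + (8 + 4*(3 - 2)² + 12*(3 - 2))*((½)/(-4))) = -15621*(-3 + (8 + 4*1² + 12*1) + (8 + 4*1² + 12*1)*((½)*(-¼))) = -15621*(-3 + (8 + 4*1 + 12) + (8 + 4*1 + 12)*(-⅛)) = -15621*(-3 + (8 + 4 + 12) + (8 + 4 + 12)*(-⅛)) = -15621*(-3 + 24 + 24*(-⅛)) = -15621*(-3 + 24 - 3) = -15621*18 = -5207*54 = -281178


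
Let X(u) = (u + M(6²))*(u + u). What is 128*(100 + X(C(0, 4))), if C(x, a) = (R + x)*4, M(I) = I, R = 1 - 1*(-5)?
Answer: 381440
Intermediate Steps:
R = 6 (R = 1 + 5 = 6)
C(x, a) = 24 + 4*x (C(x, a) = (6 + x)*4 = 24 + 4*x)
X(u) = 2*u*(36 + u) (X(u) = (u + 6²)*(u + u) = (u + 36)*(2*u) = (36 + u)*(2*u) = 2*u*(36 + u))
128*(100 + X(C(0, 4))) = 128*(100 + 2*(24 + 4*0)*(36 + (24 + 4*0))) = 128*(100 + 2*(24 + 0)*(36 + (24 + 0))) = 128*(100 + 2*24*(36 + 24)) = 128*(100 + 2*24*60) = 128*(100 + 2880) = 128*2980 = 381440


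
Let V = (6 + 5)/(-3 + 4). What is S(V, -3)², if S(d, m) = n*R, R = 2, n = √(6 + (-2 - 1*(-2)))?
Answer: 24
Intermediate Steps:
n = √6 (n = √(6 + (-2 + 2)) = √(6 + 0) = √6 ≈ 2.4495)
V = 11 (V = 11/1 = 11*1 = 11)
S(d, m) = 2*√6 (S(d, m) = √6*2 = 2*√6)
S(V, -3)² = (2*√6)² = 24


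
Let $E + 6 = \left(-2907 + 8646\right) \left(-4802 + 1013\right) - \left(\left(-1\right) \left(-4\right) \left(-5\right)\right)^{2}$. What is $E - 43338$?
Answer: $-21788815$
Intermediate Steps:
$E = -21745477$ ($E = -6 + \left(\left(-2907 + 8646\right) \left(-4802 + 1013\right) - \left(\left(-1\right) \left(-4\right) \left(-5\right)\right)^{2}\right) = -6 - \left(21745071 + \left(4 \left(-5\right)\right)^{2}\right) = -6 - 21745471 = -21745477$)
$E - 43338 = -21745477 - 43338 = -21788815$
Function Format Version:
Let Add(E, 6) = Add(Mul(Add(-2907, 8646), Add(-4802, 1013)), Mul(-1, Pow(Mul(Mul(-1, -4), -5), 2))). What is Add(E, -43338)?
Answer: -21788815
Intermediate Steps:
E = -21745477 (E = Add(-6, Add(Mul(Add(-2907, 8646), Add(-4802, 1013)), Mul(-1, Pow(Mul(Mul(-1, -4), -5), 2)))) = Add(-6, Add(Mul(5739, -3789), Mul(-1, Pow(Mul(4, -5), 2)))) = Add(-6, Add(-21745071, Mul(-1, Pow(-20, 2)))) = Add(-6, Add(-21745071, Mul(-1, 400))) = Add(-6, Add(-21745071, -400)) = Add(-6, -21745471) = -21745477)
Add(E, -43338) = Add(-21745477, -43338) = -21788815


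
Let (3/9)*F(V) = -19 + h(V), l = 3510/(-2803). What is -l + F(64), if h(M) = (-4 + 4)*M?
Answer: -156261/2803 ≈ -55.748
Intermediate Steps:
h(M) = 0 (h(M) = 0*M = 0)
l = -3510/2803 (l = 3510*(-1/2803) = -3510/2803 ≈ -1.2522)
F(V) = -57 (F(V) = 3*(-19 + 0) = 3*(-19) = -57)
-l + F(64) = -1*(-3510/2803) - 57 = 3510/2803 - 57 = -156261/2803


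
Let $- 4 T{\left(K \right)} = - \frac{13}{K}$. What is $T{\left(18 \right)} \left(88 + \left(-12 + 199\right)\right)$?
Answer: $\frac{3575}{72} \approx 49.653$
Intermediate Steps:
$T{\left(K \right)} = \frac{13}{4 K}$ ($T{\left(K \right)} = - \frac{\left(-13\right) \frac{1}{K}}{4} = \frac{13}{4 K}$)
$T{\left(18 \right)} \left(88 + \left(-12 + 199\right)\right) = \frac{13}{4 \cdot 18} \left(88 + \left(-12 + 199\right)\right) = \frac{13}{4} \cdot \frac{1}{18} \left(88 + 187\right) = \frac{13}{72} \cdot 275 = \frac{3575}{72}$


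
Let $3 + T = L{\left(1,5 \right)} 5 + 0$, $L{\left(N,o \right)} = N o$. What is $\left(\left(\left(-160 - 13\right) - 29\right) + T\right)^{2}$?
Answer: $32400$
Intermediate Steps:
$T = 22$ ($T = -3 + \left(1 \cdot 5 \cdot 5 + 0\right) = -3 + \left(5 \cdot 5 + 0\right) = -3 + \left(25 + 0\right) = -3 + 25 = 22$)
$\left(\left(\left(-160 - 13\right) - 29\right) + T\right)^{2} = \left(\left(\left(-160 - 13\right) - 29\right) + 22\right)^{2} = \left(\left(-173 - 29\right) + 22\right)^{2} = \left(-202 + 22\right)^{2} = \left(-180\right)^{2} = 32400$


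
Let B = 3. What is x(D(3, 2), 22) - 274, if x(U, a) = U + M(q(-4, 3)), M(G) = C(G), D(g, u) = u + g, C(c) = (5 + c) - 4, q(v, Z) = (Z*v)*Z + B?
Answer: -301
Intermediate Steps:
q(v, Z) = 3 + v*Z² (q(v, Z) = (Z*v)*Z + 3 = v*Z² + 3 = 3 + v*Z²)
C(c) = 1 + c
D(g, u) = g + u
M(G) = 1 + G
x(U, a) = -32 + U (x(U, a) = U + (1 + (3 - 4*3²)) = U + (1 + (3 - 4*9)) = U + (1 + (3 - 36)) = U + (1 - 33) = U - 32 = -32 + U)
x(D(3, 2), 22) - 274 = (-32 + (3 + 2)) - 274 = (-32 + 5) - 274 = -27 - 274 = -301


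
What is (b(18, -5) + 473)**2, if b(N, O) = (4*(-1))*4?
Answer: 208849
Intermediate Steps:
b(N, O) = -16 (b(N, O) = -4*4 = -16)
(b(18, -5) + 473)**2 = (-16 + 473)**2 = 457**2 = 208849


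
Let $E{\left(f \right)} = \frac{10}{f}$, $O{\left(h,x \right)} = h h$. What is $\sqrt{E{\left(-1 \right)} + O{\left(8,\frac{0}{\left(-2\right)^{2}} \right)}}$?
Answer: $3 \sqrt{6} \approx 7.3485$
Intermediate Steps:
$O{\left(h,x \right)} = h^{2}$
$\sqrt{E{\left(-1 \right)} + O{\left(8,\frac{0}{\left(-2\right)^{2}} \right)}} = \sqrt{\frac{10}{-1} + 8^{2}} = \sqrt{10 \left(-1\right) + 64} = \sqrt{-10 + 64} = \sqrt{54} = 3 \sqrt{6}$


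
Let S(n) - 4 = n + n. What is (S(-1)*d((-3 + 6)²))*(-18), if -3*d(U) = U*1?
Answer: 108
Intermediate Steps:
S(n) = 4 + 2*n (S(n) = 4 + (n + n) = 4 + 2*n)
d(U) = -U/3
(S(-1)*d((-3 + 6)²))*(-18) = ((4 + 2*(-1))*(-(-3 + 6)²/3))*(-18) = ((4 - 2)*(-⅓*3²))*(-18) = (2*(-⅓*9))*(-18) = (2*(-3))*(-18) = -6*(-18) = 108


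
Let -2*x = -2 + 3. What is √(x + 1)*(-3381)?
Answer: -3381*√2/2 ≈ -2390.7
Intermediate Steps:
x = -½ (x = -(-2 + 3)/2 = -½*1 = -½ ≈ -0.50000)
√(x + 1)*(-3381) = √(-½ + 1)*(-3381) = √(½)*(-3381) = (√2/2)*(-3381) = -3381*√2/2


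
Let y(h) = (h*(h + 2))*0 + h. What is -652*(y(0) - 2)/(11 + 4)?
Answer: 1304/15 ≈ 86.933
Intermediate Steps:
y(h) = h (y(h) = (h*(2 + h))*0 + h = 0 + h = h)
-652*(y(0) - 2)/(11 + 4) = -652*(0 - 2)/(11 + 4) = -(-1304)/15 = -652*(-2/15) = 1304/15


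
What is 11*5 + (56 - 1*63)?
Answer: 48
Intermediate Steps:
11*5 + (56 - 1*63) = 55 + (56 - 63) = 55 - 7 = 48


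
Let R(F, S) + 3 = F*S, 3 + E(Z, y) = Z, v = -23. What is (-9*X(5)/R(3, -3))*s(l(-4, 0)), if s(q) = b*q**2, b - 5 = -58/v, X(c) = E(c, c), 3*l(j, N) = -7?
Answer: 8477/138 ≈ 61.428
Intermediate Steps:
l(j, N) = -7/3 (l(j, N) = (1/3)*(-7) = -7/3)
E(Z, y) = -3 + Z
X(c) = -3 + c
R(F, S) = -3 + F*S
b = 173/23 (b = 5 - 58/(-23) = 5 - 58*(-1/23) = 5 + 58/23 = 173/23 ≈ 7.5217)
s(q) = 173*q**2/23
(-9*X(5)/R(3, -3))*s(l(-4, 0)) = (-9*(-3 + 5)/(-3 + 3*(-3)))*(173*(-7/3)**2/23) = (-18/(-3 - 9))*((173/23)*(49/9)) = -18/(-12)*(8477/207) = -18*(-1)/12*(8477/207) = -9*(-1/6)*(8477/207) = (3/2)*(8477/207) = 8477/138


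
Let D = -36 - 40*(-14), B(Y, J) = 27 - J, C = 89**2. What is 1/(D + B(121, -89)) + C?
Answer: 5069441/640 ≈ 7921.0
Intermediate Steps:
C = 7921
D = 524 (D = -36 + 560 = 524)
1/(D + B(121, -89)) + C = 1/(524 + (27 - 1*(-89))) + 7921 = 1/(524 + (27 + 89)) + 7921 = 1/(524 + 116) + 7921 = 1/640 + 7921 = 5069441/640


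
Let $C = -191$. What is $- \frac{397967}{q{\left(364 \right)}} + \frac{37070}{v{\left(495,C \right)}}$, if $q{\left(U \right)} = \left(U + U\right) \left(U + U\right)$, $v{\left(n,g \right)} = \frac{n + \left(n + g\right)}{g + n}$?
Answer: $\frac{5972220115887}{423457216} \approx 14103.0$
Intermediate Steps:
$v{\left(n,g \right)} = \frac{g + 2 n}{g + n}$ ($v{\left(n,g \right)} = \frac{n + \left(g + n\right)}{g + n} = \frac{g + 2 n}{g + n}$)
$q{\left(U \right)} = 4 U^{2}$ ($q{\left(U \right)} = 2 U 2 U = 4 U^{2}$)
$- \frac{397967}{q{\left(364 \right)}} + \frac{37070}{v{\left(495,C \right)}} = - \frac{397967}{4 \cdot 364^{2}} + \frac{37070}{\frac{1}{-191 + 495} \left(-191 + 2 \cdot 495\right)} = - \frac{397967}{4 \cdot 132496} + \frac{37070}{\frac{1}{304} \left(-191 + 990\right)} = - \frac{397967}{529984} + \frac{37070}{\frac{1}{304} \cdot 799} = \left(-397967\right) \frac{1}{529984} + \frac{37070}{\frac{799}{304}} = - \frac{397967}{529984} + 37070 \cdot \frac{304}{799} = - \frac{397967}{529984} + \frac{11269280}{799} = \frac{5972220115887}{423457216}$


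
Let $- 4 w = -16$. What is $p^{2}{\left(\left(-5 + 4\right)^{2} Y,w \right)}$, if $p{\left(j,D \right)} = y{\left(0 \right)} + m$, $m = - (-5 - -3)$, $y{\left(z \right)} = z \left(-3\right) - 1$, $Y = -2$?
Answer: $1$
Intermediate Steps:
$w = 4$ ($w = \left(- \frac{1}{4}\right) \left(-16\right) = 4$)
$y{\left(z \right)} = -1 - 3 z$ ($y{\left(z \right)} = - 3 z - 1 = -1 - 3 z$)
$m = 2$ ($m = - (-5 + 3) = \left(-1\right) \left(-2\right) = 2$)
$p{\left(j,D \right)} = 1$ ($p{\left(j,D \right)} = \left(-1 - 0\right) + 2 = \left(-1 + 0\right) + 2 = -1 + 2 = 1$)
$p^{2}{\left(\left(-5 + 4\right)^{2} Y,w \right)} = 1^{2} = 1$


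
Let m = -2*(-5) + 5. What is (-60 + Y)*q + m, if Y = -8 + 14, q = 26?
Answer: -1389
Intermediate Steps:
Y = 6
m = 15 (m = 10 + 5 = 15)
(-60 + Y)*q + m = (-60 + 6)*26 + 15 = -54*26 + 15 = -1404 + 15 = -1389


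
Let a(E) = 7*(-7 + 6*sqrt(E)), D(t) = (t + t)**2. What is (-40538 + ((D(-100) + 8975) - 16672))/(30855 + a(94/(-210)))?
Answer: -634218525/2372526064 + 8235*I*sqrt(4935)/2372526064 ≈ -0.26732 + 0.00024384*I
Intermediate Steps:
D(t) = 4*t**2 (D(t) = (2*t)**2 = 4*t**2)
a(E) = -49 + 42*sqrt(E)
(-40538 + ((D(-100) + 8975) - 16672))/(30855 + a(94/(-210))) = (-40538 + ((4*(-100)**2 + 8975) - 16672))/(30855 + (-49 + 42*sqrt(94/(-210)))) = (-40538 + ((4*10000 + 8975) - 16672))/(30855 + (-49 + 42*sqrt(94*(-1/210)))) = (-40538 + ((40000 + 8975) - 16672))/(30855 + (-49 + 42*sqrt(-47/105))) = (-40538 + (48975 - 16672))/(30855 + (-49 + 42*(I*sqrt(4935)/105))) = (-40538 + 32303)/(30855 + (-49 + 2*I*sqrt(4935)/5)) = -8235/(30806 + 2*I*sqrt(4935)/5)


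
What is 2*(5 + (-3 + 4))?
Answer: 12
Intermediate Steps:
2*(5 + (-3 + 4)) = 2*(5 + 1) = 2*6 = 12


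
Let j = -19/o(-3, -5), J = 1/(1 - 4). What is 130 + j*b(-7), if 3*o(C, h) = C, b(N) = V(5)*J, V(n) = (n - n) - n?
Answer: 485/3 ≈ 161.67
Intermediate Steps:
J = -⅓ (J = 1/(-3) = -⅓ ≈ -0.33333)
V(n) = -n (V(n) = 0 - n = -n)
b(N) = 5/3 (b(N) = -1*5*(-⅓) = -5*(-⅓) = 5/3)
o(C, h) = C/3
j = 19 (j = -19/((⅓)*(-3)) = -19/(-1) = -19*(-1) = 19)
130 + j*b(-7) = 130 + 19*(5/3) = 130 + 95/3 = 485/3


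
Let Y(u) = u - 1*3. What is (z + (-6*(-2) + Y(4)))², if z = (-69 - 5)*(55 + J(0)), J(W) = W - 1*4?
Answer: 14145121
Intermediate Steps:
J(W) = -4 + W (J(W) = W - 4 = -4 + W)
Y(u) = -3 + u (Y(u) = u - 3 = -3 + u)
z = -3774 (z = (-69 - 5)*(55 + (-4 + 0)) = -74*(55 - 4) = -74*51 = -3774)
(z + (-6*(-2) + Y(4)))² = (-3774 + (-6*(-2) + (-3 + 4)))² = (-3774 + (12 + 1))² = (-3774 + 13)² = (-3761)² = 14145121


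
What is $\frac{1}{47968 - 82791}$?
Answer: $- \frac{1}{34823} \approx -2.8717 \cdot 10^{-5}$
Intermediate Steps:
$\frac{1}{47968 - 82791} = \frac{1}{-34823} = - \frac{1}{34823}$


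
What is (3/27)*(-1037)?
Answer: -1037/9 ≈ -115.22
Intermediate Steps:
(3/27)*(-1037) = (3*(1/27))*(-1037) = (⅑)*(-1037) = -1037/9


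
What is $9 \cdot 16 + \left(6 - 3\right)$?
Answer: $147$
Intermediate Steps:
$9 \cdot 16 + \left(6 - 3\right) = 144 + 3 = 147$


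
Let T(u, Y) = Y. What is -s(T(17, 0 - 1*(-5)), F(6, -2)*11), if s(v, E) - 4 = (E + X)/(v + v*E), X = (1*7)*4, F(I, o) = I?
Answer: -1434/335 ≈ -4.2806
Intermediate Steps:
X = 28 (X = 7*4 = 28)
s(v, E) = 4 + (28 + E)/(v + E*v) (s(v, E) = 4 + (E + 28)/(v + v*E) = 4 + (28 + E)/(v + E*v))
-s(T(17, 0 - 1*(-5)), F(6, -2)*11) = -(28 + 6*11 + 4*(0 - 1*(-5)) + 4*(6*11)*(0 - 1*(-5)))/((0 - 1*(-5))*(1 + 6*11)) = -(28 + 66 + 4*(0 + 5) + 4*66*(0 + 5))/((0 + 5)*(1 + 66)) = -(28 + 66 + 4*5 + 4*66*5)/(5*67) = -(28 + 66 + 20 + 1320)/(5*67) = -1434/(5*67) = -1*1434/335 = -1434/335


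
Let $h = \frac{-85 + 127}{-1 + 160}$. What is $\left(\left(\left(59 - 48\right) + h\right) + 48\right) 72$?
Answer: $\frac{226152}{53} \approx 4267.0$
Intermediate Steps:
$h = \frac{14}{53}$ ($h = \frac{42}{159} = 42 \cdot \frac{1}{159} = \frac{14}{53} \approx 0.26415$)
$\left(\left(\left(59 - 48\right) + h\right) + 48\right) 72 = \left(\left(\left(59 - 48\right) + \frac{14}{53}\right) + 48\right) 72 = \left(\left(11 + \frac{14}{53}\right) + 48\right) 72 = \left(\frac{597}{53} + 48\right) 72 = \frac{3141}{53} \cdot 72 = \frac{226152}{53}$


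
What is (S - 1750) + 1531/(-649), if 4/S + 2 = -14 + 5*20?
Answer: -23882252/13629 ≈ -1752.3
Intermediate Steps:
S = 1/21 (S = 4/(-2 + (-14 + 5*20)) = 4/(-2 + (-14 + 100)) = 4/(-2 + 86) = 4/84 = 4*(1/84) = 1/21 ≈ 0.047619)
(S - 1750) + 1531/(-649) = (1/21 - 1750) + 1531/(-649) = -36749/21 + 1531*(-1/649) = -36749/21 - 1531/649 = -23882252/13629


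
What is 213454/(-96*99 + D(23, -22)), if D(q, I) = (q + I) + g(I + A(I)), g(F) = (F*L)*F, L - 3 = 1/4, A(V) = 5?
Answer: -853816/34255 ≈ -24.925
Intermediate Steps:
L = 13/4 (L = 3 + 1/4 = 3 + ¼ = 13/4 ≈ 3.2500)
g(F) = 13*F²/4 (g(F) = (F*(13/4))*F = (13*F/4)*F = 13*F²/4)
D(q, I) = I + q + 13*(5 + I)²/4 (D(q, I) = (q + I) + 13*(I + 5)²/4 = (I + q) + 13*(5 + I)²/4 = I + q + 13*(5 + I)²/4)
213454/(-96*99 + D(23, -22)) = 213454/(-96*99 + (-22 + 23 + 13*(5 - 22)²/4)) = 213454/(-9504 + (-22 + 23 + (13/4)*(-17)²)) = 213454/(-9504 + (-22 + 23 + (13/4)*289)) = 213454/(-9504 + (-22 + 23 + 3757/4)) = 213454/(-9504 + 3761/4) = 213454/(-34255/4) = 213454*(-4/34255) = -853816/34255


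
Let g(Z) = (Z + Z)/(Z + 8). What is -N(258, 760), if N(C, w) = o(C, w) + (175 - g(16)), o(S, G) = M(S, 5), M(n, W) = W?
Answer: -536/3 ≈ -178.67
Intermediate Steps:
g(Z) = 2*Z/(8 + Z) (g(Z) = (2*Z)/(8 + Z) = 2*Z/(8 + Z))
o(S, G) = 5
N(C, w) = 536/3 (N(C, w) = 5 + (175 - 2*16/(8 + 16)) = 5 + (175 - 2*16/24) = 5 + (175 - 1*4/3) = 5 + (175 - 4/3) = 5 + 521/3 = 536/3)
-N(258, 760) = -1*536/3 = -536/3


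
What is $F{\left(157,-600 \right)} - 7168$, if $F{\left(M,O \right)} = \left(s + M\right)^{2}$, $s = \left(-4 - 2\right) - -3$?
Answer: $16548$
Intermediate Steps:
$s = -3$ ($s = \left(-4 - 2\right) + 3 = -6 + 3 = -3$)
$F{\left(M,O \right)} = \left(-3 + M\right)^{2}$
$F{\left(157,-600 \right)} - 7168 = \left(-3 + 157\right)^{2} - 7168 = 154^{2} - 7168 = 23716 - 7168 = 16548$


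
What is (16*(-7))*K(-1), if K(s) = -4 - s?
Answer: 336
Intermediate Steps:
(16*(-7))*K(-1) = (16*(-7))*(-4 - 1*(-1)) = -112*(-4 + 1) = -112*(-3) = 336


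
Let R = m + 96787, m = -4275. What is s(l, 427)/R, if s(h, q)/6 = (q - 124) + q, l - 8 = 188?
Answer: 1095/23128 ≈ 0.047345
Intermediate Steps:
l = 196 (l = 8 + 188 = 196)
s(h, q) = -744 + 12*q (s(h, q) = 6*((q - 124) + q) = 6*((-124 + q) + q) = 6*(-124 + 2*q) = -744 + 12*q)
R = 92512 (R = -4275 + 96787 = 92512)
s(l, 427)/R = (-744 + 12*427)/92512 = (-744 + 5124)*(1/92512) = 4380*(1/92512) = 1095/23128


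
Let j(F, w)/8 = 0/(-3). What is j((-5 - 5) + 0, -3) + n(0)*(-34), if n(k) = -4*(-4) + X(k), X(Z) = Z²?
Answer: -544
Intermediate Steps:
j(F, w) = 0 (j(F, w) = 8*(0/(-3)) = 8*(0*(-⅓)) = 8*0 = 0)
n(k) = 16 + k² (n(k) = -4*(-4) + k² = 16 + k²)
j((-5 - 5) + 0, -3) + n(0)*(-34) = 0 + (16 + 0²)*(-34) = 0 + (16 + 0)*(-34) = 0 + 16*(-34) = 0 - 544 = -544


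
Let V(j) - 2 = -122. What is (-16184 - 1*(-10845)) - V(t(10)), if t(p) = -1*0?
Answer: -5219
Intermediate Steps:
t(p) = 0
V(j) = -120 (V(j) = 2 - 122 = -120)
(-16184 - 1*(-10845)) - V(t(10)) = (-16184 - 1*(-10845)) - 1*(-120) = (-16184 + 10845) + 120 = -5339 + 120 = -5219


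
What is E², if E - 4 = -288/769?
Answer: 7772944/591361 ≈ 13.144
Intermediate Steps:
E = 2788/769 (E = 4 - 288/769 = 2788/769 ≈ 3.6255)
E² = (2788/769)² = 7772944/591361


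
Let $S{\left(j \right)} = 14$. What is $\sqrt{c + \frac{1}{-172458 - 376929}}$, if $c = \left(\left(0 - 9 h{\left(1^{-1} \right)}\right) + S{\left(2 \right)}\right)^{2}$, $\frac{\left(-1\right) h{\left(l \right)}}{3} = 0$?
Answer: $\frac{\sqrt{6573101144593}}{183129} \approx 14.0$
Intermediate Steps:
$h{\left(l \right)} = 0$ ($h{\left(l \right)} = \left(-3\right) 0 = 0$)
$c = 196$ ($c = \left(\left(0 - 0\right) + 14\right)^{2} = \left(\left(0 + 0\right) + 14\right)^{2} = \left(0 + 14\right)^{2} = 14^{2} = 196$)
$\sqrt{c + \frac{1}{-172458 - 376929}} = \sqrt{196 + \frac{1}{-172458 - 376929}} = \sqrt{196 + \frac{1}{-549387}} = \sqrt{196 - \frac{1}{549387}} = \sqrt{\frac{107679851}{549387}} = \frac{\sqrt{6573101144593}}{183129}$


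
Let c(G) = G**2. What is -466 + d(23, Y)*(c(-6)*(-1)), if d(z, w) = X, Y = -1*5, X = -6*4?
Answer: 398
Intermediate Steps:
X = -24
Y = -5
d(z, w) = -24
-466 + d(23, Y)*(c(-6)*(-1)) = -466 - 24*(-6)**2*(-1) = -466 - 864*(-1) = -466 - 24*(-36) = -466 + 864 = 398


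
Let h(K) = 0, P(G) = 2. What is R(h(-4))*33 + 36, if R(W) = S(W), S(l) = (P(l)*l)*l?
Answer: 36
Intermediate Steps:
S(l) = 2*l**2 (S(l) = (2*l)*l = 2*l**2)
R(W) = 2*W**2
R(h(-4))*33 + 36 = (2*0**2)*33 + 36 = (2*0)*33 + 36 = 0*33 + 36 = 0 + 36 = 36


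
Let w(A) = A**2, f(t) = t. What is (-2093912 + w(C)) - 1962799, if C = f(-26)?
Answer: -4056035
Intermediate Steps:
C = -26
(-2093912 + w(C)) - 1962799 = (-2093912 + (-26)**2) - 1962799 = (-2093912 + 676) - 1962799 = -2093236 - 1962799 = -4056035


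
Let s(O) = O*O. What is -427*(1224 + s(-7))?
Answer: -543571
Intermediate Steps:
s(O) = O²
-427*(1224 + s(-7)) = -427*(1224 + (-7)²) = -427*(1224 + 49) = -427*1273 = -543571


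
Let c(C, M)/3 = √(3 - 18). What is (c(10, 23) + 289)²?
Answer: 83386 + 1734*I*√15 ≈ 83386.0 + 6715.8*I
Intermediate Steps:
c(C, M) = 3*I*√15 (c(C, M) = 3*√(3 - 18) = 3*√(-15) = 3*(I*√15) = 3*I*√15)
(c(10, 23) + 289)² = (3*I*√15 + 289)² = (289 + 3*I*√15)²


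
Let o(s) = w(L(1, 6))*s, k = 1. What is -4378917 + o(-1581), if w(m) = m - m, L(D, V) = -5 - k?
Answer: -4378917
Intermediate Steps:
L(D, V) = -6 (L(D, V) = -5 - 1*1 = -5 - 1 = -6)
w(m) = 0
o(s) = 0 (o(s) = 0*s = 0)
-4378917 + o(-1581) = -4378917 + 0 = -4378917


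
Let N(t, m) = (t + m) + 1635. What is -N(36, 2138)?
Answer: -3809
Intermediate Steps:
N(t, m) = 1635 + m + t (N(t, m) = (m + t) + 1635 = 1635 + m + t)
-N(36, 2138) = -(1635 + 2138 + 36) = -1*3809 = -3809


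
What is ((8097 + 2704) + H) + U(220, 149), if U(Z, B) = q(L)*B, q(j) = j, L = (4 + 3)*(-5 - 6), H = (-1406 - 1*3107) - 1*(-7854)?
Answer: 2669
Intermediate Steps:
H = 3341 (H = (-1406 - 3107) + 7854 = -4513 + 7854 = 3341)
L = -77 (L = 7*(-11) = -77)
U(Z, B) = -77*B
((8097 + 2704) + H) + U(220, 149) = ((8097 + 2704) + 3341) - 77*149 = (10801 + 3341) - 11473 = 14142 - 11473 = 2669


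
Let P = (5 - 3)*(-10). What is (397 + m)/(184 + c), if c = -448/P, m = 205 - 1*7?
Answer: 2975/1032 ≈ 2.8828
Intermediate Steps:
P = -20 (P = 2*(-10) = -20)
m = 198 (m = 205 - 7 = 198)
c = 112/5 (c = -448/(-20) = -448*(-1/20) = 112/5 ≈ 22.400)
(397 + m)/(184 + c) = (397 + 198)/(184 + 112/5) = 595/(1032/5) = 595*(5/1032) = 2975/1032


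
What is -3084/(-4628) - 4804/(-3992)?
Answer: 2159015/1154686 ≈ 1.8698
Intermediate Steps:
-3084/(-4628) - 4804/(-3992) = -3084*(-1/4628) - 4804*(-1/3992) = 771/1157 + 1201/998 = 2159015/1154686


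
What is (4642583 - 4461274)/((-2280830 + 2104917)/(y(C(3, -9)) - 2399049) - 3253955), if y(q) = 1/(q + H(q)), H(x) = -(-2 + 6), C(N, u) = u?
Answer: -5654599458142/101483168321421 ≈ -0.055720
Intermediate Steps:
H(x) = -4 (H(x) = -1*4 = -4)
y(q) = 1/(-4 + q) (y(q) = 1/(q - 4) = 1/(-4 + q))
(4642583 - 4461274)/((-2280830 + 2104917)/(y(C(3, -9)) - 2399049) - 3253955) = (4642583 - 4461274)/((-2280830 + 2104917)/(1/(-4 - 9) - 2399049) - 3253955) = 181309/(-175913/(1/(-13) - 2399049) - 3253955) = 181309/(-175913/(-1/13 - 2399049) - 3253955) = 181309/(-175913/(-31187638/13) - 3253955) = 181309/(-175913*(-13/31187638) - 3253955) = 181309/(2286869/31187638 - 3253955) = 181309/(-101483168321421/31187638) = 181309*(-31187638/101483168321421) = -5654599458142/101483168321421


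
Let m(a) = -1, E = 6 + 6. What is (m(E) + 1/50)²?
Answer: 2401/2500 ≈ 0.96040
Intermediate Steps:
E = 12
(m(E) + 1/50)² = (-1 + 1/50)² = (-49/50)² = 2401/2500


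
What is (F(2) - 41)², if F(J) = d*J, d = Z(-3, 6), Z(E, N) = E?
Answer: 2209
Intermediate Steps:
d = -3
F(J) = -3*J
(F(2) - 41)² = (-3*2 - 41)² = (-6 - 41)² = (-47)² = 2209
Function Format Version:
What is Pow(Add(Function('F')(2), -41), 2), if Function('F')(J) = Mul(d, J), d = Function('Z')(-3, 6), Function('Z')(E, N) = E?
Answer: 2209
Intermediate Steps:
d = -3
Function('F')(J) = Mul(-3, J)
Pow(Add(Function('F')(2), -41), 2) = Pow(Add(Mul(-3, 2), -41), 2) = Pow(Add(-6, -41), 2) = Pow(-47, 2) = 2209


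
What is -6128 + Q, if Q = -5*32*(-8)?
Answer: -4848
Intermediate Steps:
Q = 1280 (Q = -160*(-8) = 1280)
-6128 + Q = -6128 + 1280 = -4848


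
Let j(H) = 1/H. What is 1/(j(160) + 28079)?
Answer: 160/4492641 ≈ 3.5614e-5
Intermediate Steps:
1/(j(160) + 28079) = 1/(1/160 + 28079) = 1/(4492641/160) = 160/4492641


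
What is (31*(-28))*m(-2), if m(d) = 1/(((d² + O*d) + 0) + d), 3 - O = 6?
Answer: -217/2 ≈ -108.50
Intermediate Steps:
O = -3 (O = 3 - 1*6 = 3 - 6 = -3)
m(d) = 1/(d² - 2*d) (m(d) = 1/(((d² - 3*d) + 0) + d) = 1/((d² - 3*d) + d) = 1/(d² - 2*d))
(31*(-28))*m(-2) = (31*(-28))*(1/((-2)*(-2 - 2))) = -(-434)/(-4) = -(-434)*(-1)/4 = -868*⅛ = -217/2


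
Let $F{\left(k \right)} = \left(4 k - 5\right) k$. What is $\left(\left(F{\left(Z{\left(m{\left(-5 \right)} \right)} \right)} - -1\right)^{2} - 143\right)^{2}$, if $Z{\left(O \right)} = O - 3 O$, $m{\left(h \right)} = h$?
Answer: $15143271364$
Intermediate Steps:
$Z{\left(O \right)} = - 2 O$
$F{\left(k \right)} = k \left(-5 + 4 k\right)$ ($F{\left(k \right)} = \left(-5 + 4 k\right) k = k \left(-5 + 4 k\right)$)
$\left(\left(F{\left(Z{\left(m{\left(-5 \right)} \right)} \right)} - -1\right)^{2} - 143\right)^{2} = \left(\left(\left(-2\right) \left(-5\right) \left(-5 + 4 \left(\left(-2\right) \left(-5\right)\right)\right) - -1\right)^{2} - 143\right)^{2} = \left(\left(10 \left(-5 + 4 \cdot 10\right) + \left(-1 + 2\right)\right)^{2} - 143\right)^{2} = \left(\left(10 \left(-5 + 40\right) + 1\right)^{2} - 143\right)^{2} = \left(\left(10 \cdot 35 + 1\right)^{2} - 143\right)^{2} = \left(\left(350 + 1\right)^{2} - 143\right)^{2} = \left(351^{2} - 143\right)^{2} = \left(123201 - 143\right)^{2} = 123058^{2} = 15143271364$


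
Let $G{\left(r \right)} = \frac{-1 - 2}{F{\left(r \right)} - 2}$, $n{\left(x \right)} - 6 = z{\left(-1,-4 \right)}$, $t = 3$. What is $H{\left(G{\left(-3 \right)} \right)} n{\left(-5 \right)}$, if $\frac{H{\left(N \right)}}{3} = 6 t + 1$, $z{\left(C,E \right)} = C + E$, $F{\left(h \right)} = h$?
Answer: $57$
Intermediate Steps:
$n{\left(x \right)} = 1$ ($n{\left(x \right)} = 6 - 5 = 1$)
$G{\left(r \right)} = - \frac{3}{-2 + r}$ ($G{\left(r \right)} = \frac{-1 - 2}{r - 2} = - \frac{3}{-2 + r}$)
$H{\left(N \right)} = 57$ ($H{\left(N \right)} = 3 \left(6 \cdot 3 + 1\right) = 3 \left(18 + 1\right) = 3 \cdot 19 = 57$)
$H{\left(G{\left(-3 \right)} \right)} n{\left(-5 \right)} = 57 \cdot 1 = 57$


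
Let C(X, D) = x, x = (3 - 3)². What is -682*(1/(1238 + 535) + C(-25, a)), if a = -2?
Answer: -682/1773 ≈ -0.38466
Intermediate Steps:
x = 0 (x = 0² = 0)
C(X, D) = 0
-682*(1/(1238 + 535) + C(-25, a)) = -682*(1/(1238 + 535) + 0) = -682*(1/1773 + 0) = -682*1/1773 = -682/1773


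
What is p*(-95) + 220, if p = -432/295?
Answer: 21188/59 ≈ 359.12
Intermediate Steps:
p = -432/295 (p = -432*1/295 = -432/295 ≈ -1.4644)
p*(-95) + 220 = -432/295*(-95) + 220 = 8208/59 + 220 = 21188/59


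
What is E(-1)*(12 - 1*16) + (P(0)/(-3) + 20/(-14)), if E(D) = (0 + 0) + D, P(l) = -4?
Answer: 82/21 ≈ 3.9048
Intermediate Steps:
E(D) = D (E(D) = 0 + D = D)
E(-1)*(12 - 1*16) + (P(0)/(-3) + 20/(-14)) = -(12 - 1*16) + (-4/(-3) + 20/(-14)) = -(12 - 16) + (-4*(-1/3) + 20*(-1/14)) = -1*(-4) + (4/3 - 10/7) = 4 - 2/21 = 82/21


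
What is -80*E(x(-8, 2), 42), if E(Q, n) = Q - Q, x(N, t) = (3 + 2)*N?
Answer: 0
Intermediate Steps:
x(N, t) = 5*N
E(Q, n) = 0
-80*E(x(-8, 2), 42) = -80*0 = 0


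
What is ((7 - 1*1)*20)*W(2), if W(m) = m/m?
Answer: 120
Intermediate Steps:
W(m) = 1
((7 - 1*1)*20)*W(2) = ((7 - 1*1)*20)*1 = ((7 - 1)*20)*1 = (6*20)*1 = 120*1 = 120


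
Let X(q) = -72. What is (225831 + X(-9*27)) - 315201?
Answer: -89442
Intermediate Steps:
(225831 + X(-9*27)) - 315201 = (225831 - 72) - 315201 = 225759 - 315201 = -89442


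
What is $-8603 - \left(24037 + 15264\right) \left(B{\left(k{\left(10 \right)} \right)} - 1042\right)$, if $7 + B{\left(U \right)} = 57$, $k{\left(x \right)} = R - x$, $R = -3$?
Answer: $38977989$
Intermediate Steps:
$k{\left(x \right)} = -3 - x$
$B{\left(U \right)} = 50$ ($B{\left(U \right)} = -7 + 57 = 50$)
$-8603 - \left(24037 + 15264\right) \left(B{\left(k{\left(10 \right)} \right)} - 1042\right) = -8603 - \left(24037 + 15264\right) \left(50 - 1042\right) = -8603 - 39301 \left(-992\right) = -8603 - -38986592 = -8603 + 38986592 = 38977989$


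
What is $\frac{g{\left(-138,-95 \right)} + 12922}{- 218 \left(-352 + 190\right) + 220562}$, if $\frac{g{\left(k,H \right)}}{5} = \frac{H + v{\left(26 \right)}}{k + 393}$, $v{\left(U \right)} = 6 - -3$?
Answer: $\frac{329468}{6524889} \approx 0.050494$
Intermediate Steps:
$v{\left(U \right)} = 9$ ($v{\left(U \right)} = 6 + 3 = 9$)
$g{\left(k,H \right)} = \frac{5 \left(9 + H\right)}{393 + k}$ ($g{\left(k,H \right)} = 5 \frac{H + 9}{k + 393} = 5 \frac{9 + H}{393 + k} = \frac{5 \left(9 + H\right)}{393 + k}$)
$\frac{g{\left(-138,-95 \right)} + 12922}{- 218 \left(-352 + 190\right) + 220562} = \frac{\frac{5 \left(9 - 95\right)}{393 - 138} + 12922}{- 218 \left(-352 + 190\right) + 220562} = \frac{5 \cdot \frac{1}{255} \left(-86\right) + 12922}{\left(-218\right) \left(-162\right) + 220562} = \frac{5 \cdot \frac{1}{255} \left(-86\right) + 12922}{35316 + 220562} = \frac{- \frac{86}{51} + 12922}{255878} = \frac{658936}{51} \cdot \frac{1}{255878} = \frac{329468}{6524889}$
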